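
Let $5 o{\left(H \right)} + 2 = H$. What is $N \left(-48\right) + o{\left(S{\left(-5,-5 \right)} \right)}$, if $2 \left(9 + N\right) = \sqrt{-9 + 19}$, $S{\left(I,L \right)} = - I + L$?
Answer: $\frac{2158}{5} - 24 \sqrt{10} \approx 355.71$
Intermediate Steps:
$S{\left(I,L \right)} = L - I$
$o{\left(H \right)} = - \frac{2}{5} + \frac{H}{5}$
$N = -9 + \frac{\sqrt{10}}{2}$ ($N = -9 + \frac{\sqrt{-9 + 19}}{2} = -9 + \frac{\sqrt{10}}{2} \approx -7.4189$)
$N \left(-48\right) + o{\left(S{\left(-5,-5 \right)} \right)} = \left(-9 + \frac{\sqrt{10}}{2}\right) \left(-48\right) - \left(\frac{2}{5} - \frac{-5 - -5}{5}\right) = \left(432 - 24 \sqrt{10}\right) - \left(\frac{2}{5} - \frac{-5 + 5}{5}\right) = \left(432 - 24 \sqrt{10}\right) + \left(- \frac{2}{5} + \frac{1}{5} \cdot 0\right) = \left(432 - 24 \sqrt{10}\right) + \left(- \frac{2}{5} + 0\right) = \left(432 - 24 \sqrt{10}\right) - \frac{2}{5} = \frac{2158}{5} - 24 \sqrt{10}$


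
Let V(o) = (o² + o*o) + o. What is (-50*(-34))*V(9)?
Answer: 290700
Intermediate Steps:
V(o) = o + 2*o² (V(o) = (o² + o²) + o = 2*o² + o = o + 2*o²)
(-50*(-34))*V(9) = (-50*(-34))*(9*(1 + 2*9)) = 1700*(9*(1 + 18)) = 1700*(9*19) = 1700*171 = 290700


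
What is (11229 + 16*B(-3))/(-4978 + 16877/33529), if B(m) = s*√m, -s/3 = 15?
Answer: -376497141/166890485 + 4828176*I*√3/33378097 ≈ -2.256 + 0.25054*I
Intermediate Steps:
s = -45 (s = -3*15 = -45)
B(m) = -45*√m
(11229 + 16*B(-3))/(-4978 + 16877/33529) = (11229 + 16*(-45*I*√3))/(-4978 + 16877/33529) = (11229 - 720*I*√3)/(-166890485/33529) = (11229 - 720*I*√3)*(-33529/166890485) = -376497141/166890485 + 4828176*I*√3/33378097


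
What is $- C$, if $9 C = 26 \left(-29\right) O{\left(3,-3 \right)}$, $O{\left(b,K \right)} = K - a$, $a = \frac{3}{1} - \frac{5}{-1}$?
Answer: $- \frac{8294}{9} \approx -921.56$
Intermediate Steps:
$a = 8$ ($a = 3 \cdot 1 - -5 = 3 + 5 = 8$)
$O{\left(b,K \right)} = -8 + K$ ($O{\left(b,K \right)} = K - 8 = -8 + K$)
$C = \frac{8294}{9}$ ($C = \frac{26 \left(-29\right) \left(-8 - 3\right)}{9} = \frac{\left(-754\right) \left(-11\right)}{9} = \frac{1}{9} \cdot 8294 = \frac{8294}{9} \approx 921.56$)
$- C = \left(-1\right) \frac{8294}{9} = - \frac{8294}{9}$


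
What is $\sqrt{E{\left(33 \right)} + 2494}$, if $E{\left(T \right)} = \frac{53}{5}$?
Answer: $\frac{\sqrt{62615}}{5} \approx 50.046$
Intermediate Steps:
$E{\left(T \right)} = \frac{53}{5}$ ($E{\left(T \right)} = 53 \cdot \frac{1}{5} = \frac{53}{5}$)
$\sqrt{E{\left(33 \right)} + 2494} = \sqrt{\frac{53}{5} + 2494} = \sqrt{\frac{12523}{5}} = \frac{\sqrt{62615}}{5}$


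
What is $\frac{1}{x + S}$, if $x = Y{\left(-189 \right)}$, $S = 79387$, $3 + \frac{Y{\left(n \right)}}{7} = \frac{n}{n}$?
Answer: $\frac{1}{79373} \approx 1.2599 \cdot 10^{-5}$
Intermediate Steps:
$Y{\left(n \right)} = -14$ ($Y{\left(n \right)} = -21 + 7 \frac{n}{n} = -21 + 7 \cdot 1 = -21 + 7 = -14$)
$x = -14$
$\frac{1}{x + S} = \frac{1}{-14 + 79387} = \frac{1}{79373}$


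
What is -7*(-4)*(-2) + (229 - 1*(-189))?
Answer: 362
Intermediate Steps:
-7*(-4)*(-2) + (229 - 1*(-189)) = 28*(-2) + (229 + 189) = -56 + 418 = 362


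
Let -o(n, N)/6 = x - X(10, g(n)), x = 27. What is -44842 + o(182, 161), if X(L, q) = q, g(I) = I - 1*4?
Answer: -43936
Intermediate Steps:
g(I) = -4 + I (g(I) = I - 4 = -4 + I)
o(n, N) = -186 + 6*n (o(n, N) = -6*(27 - (-4 + n)) = -6*(27 + (4 - n)) = -6*(31 - n) = -186 + 6*n)
-44842 + o(182, 161) = -44842 + (-186 + 6*182) = -44842 + (-186 + 1092) = -44842 + 906 = -43936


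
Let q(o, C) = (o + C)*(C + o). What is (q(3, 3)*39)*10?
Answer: 14040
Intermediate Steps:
q(o, C) = (C + o)² (q(o, C) = (C + o)*(C + o) = (C + o)²)
(q(3, 3)*39)*10 = ((3 + 3)²*39)*10 = (6²*39)*10 = (36*39)*10 = 1404*10 = 14040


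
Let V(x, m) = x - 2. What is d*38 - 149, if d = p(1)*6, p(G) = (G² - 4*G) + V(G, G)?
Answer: -1061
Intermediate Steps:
V(x, m) = -2 + x
p(G) = -2 + G² - 3*G (p(G) = (G² - 4*G) + (-2 + G) = -2 + G² - 3*G)
d = -24 (d = (-2 + 1² - 3*1)*6 = (-2 + 1 - 3)*6 = -4*6 = -24)
d*38 - 149 = -24*38 - 149 = -912 - 149 = -1061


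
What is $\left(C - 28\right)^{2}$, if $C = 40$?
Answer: $144$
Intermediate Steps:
$\left(C - 28\right)^{2} = \left(40 - 28\right)^{2} = 12^{2} = 144$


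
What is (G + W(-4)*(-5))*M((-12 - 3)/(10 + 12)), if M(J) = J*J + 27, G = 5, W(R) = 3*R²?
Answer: -3123855/484 ≈ -6454.2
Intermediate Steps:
M(J) = 27 + J² (M(J) = J² + 27 = 27 + J²)
(G + W(-4)*(-5))*M((-12 - 3)/(10 + 12)) = (5 + (3*(-4)²)*(-5))*(27 + ((-12 - 3)/(10 + 12))²) = (5 + (3*16)*(-5))*(27 + (-15/22)²) = (5 + 48*(-5))*(27 + (-15*1/22)²) = (5 - 240)*(27 + (-15/22)²) = -235*(27 + 225/484) = -235*13293/484 = -3123855/484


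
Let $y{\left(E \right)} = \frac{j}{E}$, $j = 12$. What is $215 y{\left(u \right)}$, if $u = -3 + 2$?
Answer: $-2580$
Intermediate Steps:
$u = -1$
$y{\left(E \right)} = \frac{12}{E}$
$215 y{\left(u \right)} = 215 \frac{12}{-1} = 215 \cdot 12 \left(-1\right) = 215 \left(-12\right) = -2580$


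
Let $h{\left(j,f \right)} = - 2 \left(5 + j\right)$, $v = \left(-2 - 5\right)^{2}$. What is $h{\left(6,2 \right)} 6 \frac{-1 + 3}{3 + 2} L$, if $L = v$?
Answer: $- \frac{12936}{5} \approx -2587.2$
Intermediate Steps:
$v = 49$ ($v = \left(-7\right)^{2} = 49$)
$h{\left(j,f \right)} = -10 - 2 j$
$L = 49$
$h{\left(6,2 \right)} 6 \frac{-1 + 3}{3 + 2} L = \left(-10 - 12\right) 6 \frac{-1 + 3}{3 + 2} \cdot 49 = \left(-10 - 12\right) 6 \cdot \frac{2}{5} \cdot 49 = - 22 \cdot 6 \cdot 2 \cdot \frac{1}{5} \cdot 49 = - 22 \cdot 6 \cdot \frac{2}{5} \cdot 49 = - 22 \cdot \frac{12}{5} \cdot 49 = \left(-22\right) \frac{588}{5} = - \frac{12936}{5}$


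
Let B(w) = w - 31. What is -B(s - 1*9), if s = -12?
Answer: 52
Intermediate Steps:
B(w) = -31 + w
-B(s - 1*9) = -(-31 + (-12 - 1*9)) = -(-31 + (-12 - 9)) = -(-31 - 21) = -1*(-52) = 52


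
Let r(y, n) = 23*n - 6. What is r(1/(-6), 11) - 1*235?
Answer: 12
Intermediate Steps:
r(y, n) = -6 + 23*n
r(1/(-6), 11) - 1*235 = (-6 + 23*11) - 1*235 = (-6 + 253) - 235 = 247 - 235 = 12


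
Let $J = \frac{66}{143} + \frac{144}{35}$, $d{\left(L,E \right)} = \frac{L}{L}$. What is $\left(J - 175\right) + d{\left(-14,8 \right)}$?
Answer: $- \frac{77088}{455} \approx -169.42$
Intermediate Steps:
$d{\left(L,E \right)} = 1$
$J = \frac{2082}{455}$ ($J = 66 \cdot \frac{1}{143} + 144 \cdot \frac{1}{35} = \frac{6}{13} + \frac{144}{35} = \frac{2082}{455} \approx 4.5758$)
$\left(J - 175\right) + d{\left(-14,8 \right)} = \left(\frac{2082}{455} - 175\right) + 1 = - \frac{77543}{455} + 1 = - \frac{77088}{455}$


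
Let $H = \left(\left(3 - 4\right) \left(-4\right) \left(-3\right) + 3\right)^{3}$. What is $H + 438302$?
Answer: $437573$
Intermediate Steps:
$H = -729$ ($H = \left(\left(-1\right) \left(-4\right) \left(-3\right) + 3\right)^{3} = \left(4 \left(-3\right) + 3\right)^{3} = \left(-12 + 3\right)^{3} = \left(-9\right)^{3} = -729$)
$H + 438302 = -729 + 438302 = 437573$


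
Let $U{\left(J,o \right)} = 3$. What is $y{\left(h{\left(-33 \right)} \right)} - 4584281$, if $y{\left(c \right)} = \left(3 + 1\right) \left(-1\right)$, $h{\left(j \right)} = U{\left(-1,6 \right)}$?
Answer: $-4584285$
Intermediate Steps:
$h{\left(j \right)} = 3$
$y{\left(c \right)} = -4$ ($y{\left(c \right)} = 4 \left(-1\right) = -4$)
$y{\left(h{\left(-33 \right)} \right)} - 4584281 = -4 - 4584281 = -4584285$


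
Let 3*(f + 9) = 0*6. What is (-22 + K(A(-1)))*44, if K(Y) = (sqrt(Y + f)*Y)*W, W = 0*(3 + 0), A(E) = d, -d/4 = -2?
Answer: -968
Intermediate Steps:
d = 8 (d = -4*(-2) = 8)
A(E) = 8
f = -9 (f = -9 + (0*6)/3 = -9 + (1/3)*0 = -9 + 0 = -9)
W = 0 (W = 0*3 = 0)
K(Y) = 0 (K(Y) = (sqrt(Y - 9)*Y)*0 = (sqrt(-9 + Y)*Y)*0 = (Y*sqrt(-9 + Y))*0 = 0)
(-22 + K(A(-1)))*44 = (-22 + 0)*44 = -22*44 = -968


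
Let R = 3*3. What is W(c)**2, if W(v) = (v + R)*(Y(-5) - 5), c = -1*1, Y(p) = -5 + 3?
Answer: 3136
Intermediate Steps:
R = 9
Y(p) = -2
c = -1
W(v) = -63 - 7*v (W(v) = (v + 9)*(-2 - 5) = (9 + v)*(-7) = -63 - 7*v)
W(c)**2 = (-63 - 7*(-1))**2 = (-63 + 7)**2 = (-56)**2 = 3136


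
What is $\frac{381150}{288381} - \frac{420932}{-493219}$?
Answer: $\frac{103126404314}{47411662813} \approx 2.1751$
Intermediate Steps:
$\frac{381150}{288381} - \frac{420932}{-493219} = 381150 \cdot \frac{1}{288381} - - \frac{420932}{493219} = \frac{127050}{96127} + \frac{420932}{493219} = \frac{103126404314}{47411662813}$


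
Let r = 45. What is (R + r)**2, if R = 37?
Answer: 6724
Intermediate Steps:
(R + r)**2 = (37 + 45)**2 = 82**2 = 6724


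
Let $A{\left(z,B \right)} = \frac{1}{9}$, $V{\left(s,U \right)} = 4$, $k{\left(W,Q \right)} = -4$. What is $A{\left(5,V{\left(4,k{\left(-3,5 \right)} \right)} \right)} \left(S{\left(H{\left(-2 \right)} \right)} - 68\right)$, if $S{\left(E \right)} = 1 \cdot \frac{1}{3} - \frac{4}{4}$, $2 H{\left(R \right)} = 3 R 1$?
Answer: $- \frac{206}{27} \approx -7.6296$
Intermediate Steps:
$H{\left(R \right)} = \frac{3 R}{2}$ ($H{\left(R \right)} = \frac{3 R 1}{2} = \frac{3 R}{2}$)
$A{\left(z,B \right)} = \frac{1}{9}$
$S{\left(E \right)} = - \frac{2}{3}$ ($S{\left(E \right)} = 1 \cdot \frac{1}{3} - 1 = \frac{1}{3} - 1 = - \frac{2}{3}$)
$A{\left(5,V{\left(4,k{\left(-3,5 \right)} \right)} \right)} \left(S{\left(H{\left(-2 \right)} \right)} - 68\right) = \frac{- \frac{2}{3} - 68}{9} = \frac{1}{9} \left(- \frac{206}{3}\right) = - \frac{206}{27}$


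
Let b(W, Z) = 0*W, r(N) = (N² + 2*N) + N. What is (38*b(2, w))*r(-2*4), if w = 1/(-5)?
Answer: 0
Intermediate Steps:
r(N) = N² + 3*N
w = -⅕ ≈ -0.20000
b(W, Z) = 0
(38*b(2, w))*r(-2*4) = (38*0)*((-2*4)*(3 - 2*4)) = 0*(-8*(3 - 8)) = 0*(-8*(-5)) = 0*40 = 0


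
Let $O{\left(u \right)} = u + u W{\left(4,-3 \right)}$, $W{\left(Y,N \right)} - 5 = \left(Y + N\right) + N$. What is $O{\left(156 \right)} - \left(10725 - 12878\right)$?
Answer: $2777$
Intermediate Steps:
$W{\left(Y,N \right)} = 5 + Y + 2 N$ ($W{\left(Y,N \right)} = 5 + \left(\left(Y + N\right) + N\right) = 5 + \left(\left(N + Y\right) + N\right) = 5 + \left(Y + 2 N\right) = 5 + Y + 2 N$)
$O{\left(u \right)} = 4 u$ ($O{\left(u \right)} = u + u \left(5 + 4 + 2 \left(-3\right)\right) = u + u \left(5 + 4 - 6\right) = u + u 3 = u + 3 u = 4 u$)
$O{\left(156 \right)} - \left(10725 - 12878\right) = 4 \cdot 156 - \left(10725 - 12878\right) = 624 - -2153 = 624 + 2153 = 2777$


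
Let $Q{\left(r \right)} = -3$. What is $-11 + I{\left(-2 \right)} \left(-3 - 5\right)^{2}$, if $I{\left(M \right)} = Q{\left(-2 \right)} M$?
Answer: $373$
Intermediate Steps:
$I{\left(M \right)} = - 3 M$
$-11 + I{\left(-2 \right)} \left(-3 - 5\right)^{2} = -11 + \left(-3\right) \left(-2\right) \left(-3 - 5\right)^{2} = -11 + 6 \left(-8\right)^{2} = -11 + 6 \cdot 64 = -11 + 384 = 373$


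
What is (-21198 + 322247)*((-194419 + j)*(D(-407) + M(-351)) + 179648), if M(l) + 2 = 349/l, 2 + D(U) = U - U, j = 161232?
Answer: 36497151388691/351 ≈ 1.0398e+11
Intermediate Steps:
D(U) = -2 (D(U) = -2 + (U - U) = -2 + 0 = -2)
M(l) = -2 + 349/l
(-21198 + 322247)*((-194419 + j)*(D(-407) + M(-351)) + 179648) = (-21198 + 322247)*((-194419 + 161232)*(-2 + (-2 + 349/(-351))) + 179648) = 301049*(-33187*(-2 + (-2 + 349*(-1/351))) + 179648) = 301049*(-33187*(-2 + (-2 - 349/351)) + 179648) = 301049*(-33187*(-2 - 1051/351) + 179648) = 301049*(-33187*(-1753/351) + 179648) = 301049*(58176811/351 + 179648) = 301049*(121233259/351) = 36497151388691/351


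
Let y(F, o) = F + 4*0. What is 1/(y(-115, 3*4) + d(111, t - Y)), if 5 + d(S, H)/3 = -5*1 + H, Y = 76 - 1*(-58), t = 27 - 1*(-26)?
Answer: -1/388 ≈ -0.0025773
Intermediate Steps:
y(F, o) = F (y(F, o) = F + 0 = F)
t = 53 (t = 27 + 26 = 53)
Y = 134 (Y = 76 + 58 = 134)
d(S, H) = -30 + 3*H (d(S, H) = -15 + 3*(-5*1 + H) = -15 + 3*(-5 + H) = -15 + (-15 + 3*H) = -30 + 3*H)
1/(y(-115, 3*4) + d(111, t - Y)) = 1/(-115 + (-30 + 3*(53 - 1*134))) = 1/(-115 + (-30 + 3*(53 - 134))) = 1/(-115 + (-30 + 3*(-81))) = 1/(-115 + (-30 - 243)) = 1/(-115 - 273) = 1/(-388) = -1/388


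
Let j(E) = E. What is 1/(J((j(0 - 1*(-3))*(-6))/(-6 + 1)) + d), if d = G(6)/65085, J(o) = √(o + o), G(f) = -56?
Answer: 911190/7624902221 + 2541634335*√5/15249804442 ≈ 0.37280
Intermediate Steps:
J(o) = √2*√o (J(o) = √(2*o) = √2*√o)
d = -56/65085 ≈ -0.00086041
1/(J((j(0 - 1*(-3))*(-6))/(-6 + 1)) + d) = 1/(√2*√(((0 - 1*(-3))*(-6))/(-6 + 1)) - 56/65085) = 1/(√2*√(((0 + 3)*(-6))/(-5)) - 56/65085) = 1/(√2*√((3*(-6))*(-⅕)) - 56/65085) = 1/(√2*√(-18*(-⅕)) - 56/65085) = 1/(√2*√(18/5) - 56/65085) = 1/(√2*(3*√10/5) - 56/65085) = 1/(6*√5/5 - 56/65085) = 1/(-56/65085 + 6*√5/5)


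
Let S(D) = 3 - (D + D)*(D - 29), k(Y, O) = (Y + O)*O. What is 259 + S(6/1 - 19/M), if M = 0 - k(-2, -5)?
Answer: 680938/1225 ≈ 555.87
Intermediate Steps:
k(Y, O) = O*(O + Y) (k(Y, O) = (O + Y)*O = O*(O + Y))
M = -35 (M = 0 - (-5)*(-5 - 2) = 0 - (-5)*(-7) = 0 - 1*35 = 0 - 35 = -35)
S(D) = 3 - 2*D*(-29 + D)
259 + S(6/1 - 19/M) = 259 + (3 - 2*(6/1 - 19/(-35))² + 58*(6/1 - 19/(-35))) = 259 + (3 - 2*(6*1 - 19*(-1/35))² + 58*(6*1 - 19*(-1/35))) = 259 + (3 - 2*(6 + 19/35)² + 58*(6 + 19/35)) = 259 + (3 - 2*(229/35)² + 58*(229/35)) = 259 + (3 - 2*52441/1225 + 13282/35) = 259 + (3 - 104882/1225 + 13282/35) = 259 + 363663/1225 = 680938/1225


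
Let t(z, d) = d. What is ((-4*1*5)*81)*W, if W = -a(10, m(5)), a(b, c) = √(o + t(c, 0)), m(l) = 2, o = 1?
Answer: 1620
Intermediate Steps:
a(b, c) = 1 (a(b, c) = √(1 + 0) = √1 = 1)
W = -1 (W = -1*1 = -1)
((-4*1*5)*81)*W = ((-4*1*5)*81)*(-1) = (-4*5*81)*(-1) = -20*81*(-1) = -1620*(-1) = 1620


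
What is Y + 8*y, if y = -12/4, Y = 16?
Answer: -8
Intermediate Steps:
y = -3 (y = -12*1/4 = -3)
Y + 8*y = 16 + 8*(-3) = 16 - 24 = -8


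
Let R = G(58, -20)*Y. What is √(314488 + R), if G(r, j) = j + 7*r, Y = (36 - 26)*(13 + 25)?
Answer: 4*√28823 ≈ 679.09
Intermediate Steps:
Y = 380 (Y = 10*38 = 380)
R = 146680 (R = (-20 + 7*58)*380 = (-20 + 406)*380 = 386*380 = 146680)
√(314488 + R) = √(314488 + 146680) = √461168 = 4*√28823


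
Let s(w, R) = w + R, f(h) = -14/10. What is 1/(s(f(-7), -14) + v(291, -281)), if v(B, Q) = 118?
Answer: 5/513 ≈ 0.0097466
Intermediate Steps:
f(h) = -7/5 (f(h) = -14*1/10 = -7/5)
s(w, R) = R + w
1/(s(f(-7), -14) + v(291, -281)) = 1/((-14 - 7/5) + 118) = 1/(-77/5 + 118) = 1/(513/5) = 5/513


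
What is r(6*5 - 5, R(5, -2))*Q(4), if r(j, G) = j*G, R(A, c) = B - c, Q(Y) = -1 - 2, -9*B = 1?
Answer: -425/3 ≈ -141.67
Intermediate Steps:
B = -⅑ (B = -⅑*1 = -⅑ ≈ -0.11111)
Q(Y) = -3
R(A, c) = -⅑ - c
r(j, G) = G*j
r(6*5 - 5, R(5, -2))*Q(4) = ((-⅑ - 1*(-2))*(6*5 - 5))*(-3) = ((-⅑ + 2)*(30 - 5))*(-3) = ((17/9)*25)*(-3) = (425/9)*(-3) = -425/3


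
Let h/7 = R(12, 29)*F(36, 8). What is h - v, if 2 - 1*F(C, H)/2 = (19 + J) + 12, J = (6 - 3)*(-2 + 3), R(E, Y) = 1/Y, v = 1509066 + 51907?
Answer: -45268665/29 ≈ -1.5610e+6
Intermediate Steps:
v = 1560973
J = 3 (J = 3*1 = 3)
F(C, H) = -64 (F(C, H) = 4 - 2*((19 + 3) + 12) = 4 - 2*(22 + 12) = 4 - 2*34 = 4 - 68 = -64)
h = -448/29 (h = 7*(-64/29) = -448/29 ≈ -15.448)
h - v = -448/29 - 1*1560973 = -448/29 - 1560973 = -45268665/29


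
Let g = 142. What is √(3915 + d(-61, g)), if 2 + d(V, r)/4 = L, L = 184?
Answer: √4643 ≈ 68.140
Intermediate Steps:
d(V, r) = 728 (d(V, r) = -8 + 4*184 = -8 + 736 = 728)
√(3915 + d(-61, g)) = √(3915 + 728) = √4643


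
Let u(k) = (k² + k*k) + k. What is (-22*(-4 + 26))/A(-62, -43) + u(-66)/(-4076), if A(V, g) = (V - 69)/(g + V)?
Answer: -104137473/266978 ≈ -390.06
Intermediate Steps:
A(V, g) = (-69 + V)/(V + g)
u(k) = k + 2*k² (u(k) = (k² + k²) + k = 2*k² + k = k + 2*k²)
(-22*(-4 + 26))/A(-62, -43) + u(-66)/(-4076) = (-22*(-4 + 26))/(((-69 - 62)/(-62 - 43))) - 66*(1 + 2*(-66))/(-4076) = (-22*22)/((-131/(-105))) - 66*(1 - 132)*(-1/4076) = -484/((-1/105*(-131))) - 66*(-131)*(-1/4076) = -484/131/105 + 8646*(-1/4076) = -484*105/131 - 4323/2038 = -50820/131 - 4323/2038 = -104137473/266978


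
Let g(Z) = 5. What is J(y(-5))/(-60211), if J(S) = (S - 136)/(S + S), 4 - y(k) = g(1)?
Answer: -137/120422 ≈ -0.0011377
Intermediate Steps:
y(k) = -1 (y(k) = 4 - 1*5 = 4 - 5 = -1)
J(S) = (-136 + S)/(2*S) (J(S) = (-136 + S)/((2*S)) = (-136 + S)*(1/(2*S)) = (-136 + S)/(2*S))
J(y(-5))/(-60211) = ((1/2)*(-136 - 1)/(-1))/(-60211) = ((1/2)*(-1)*(-137))*(-1/60211) = (137/2)*(-1/60211) = -137/120422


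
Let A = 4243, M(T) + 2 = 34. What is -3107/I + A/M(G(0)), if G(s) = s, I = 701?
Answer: 2874919/22432 ≈ 128.16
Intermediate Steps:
M(T) = 32 (M(T) = -2 + 34 = 32)
-3107/I + A/M(G(0)) = -3107/701 + 4243/32 = 2874919/22432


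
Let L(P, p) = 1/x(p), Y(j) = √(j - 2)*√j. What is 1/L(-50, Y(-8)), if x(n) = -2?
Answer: -2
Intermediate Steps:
Y(j) = √j*√(-2 + j) (Y(j) = √(-2 + j)*√j = √j*√(-2 + j))
L(P, p) = -½ (L(P, p) = 1/(-2) = -½)
1/L(-50, Y(-8)) = 1/(-½) = -2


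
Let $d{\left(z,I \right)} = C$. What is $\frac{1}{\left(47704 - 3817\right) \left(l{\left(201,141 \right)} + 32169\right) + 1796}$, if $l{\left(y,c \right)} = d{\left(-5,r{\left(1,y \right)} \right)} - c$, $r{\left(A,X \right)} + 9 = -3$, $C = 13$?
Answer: $\frac{1}{1406185163} \approx 7.1114 \cdot 10^{-10}$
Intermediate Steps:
$r{\left(A,X \right)} = -12$ ($r{\left(A,X \right)} = -9 - 3 = -12$)
$d{\left(z,I \right)} = 13$
$l{\left(y,c \right)} = 13 - c$
$\frac{1}{\left(47704 - 3817\right) \left(l{\left(201,141 \right)} + 32169\right) + 1796} = \frac{1}{\left(47704 - 3817\right) \left(\left(13 - 141\right) + 32169\right) + 1796} = \frac{1}{43887 \left(\left(13 - 141\right) + 32169\right) + 1796} = \frac{1}{43887 \left(-128 + 32169\right) + 1796} = \frac{1}{43887 \cdot 32041 + 1796} = \frac{1}{1406183367 + 1796} = \frac{1}{1406185163}$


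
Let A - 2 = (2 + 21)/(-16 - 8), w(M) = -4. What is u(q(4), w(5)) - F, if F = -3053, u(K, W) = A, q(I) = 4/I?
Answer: 73297/24 ≈ 3054.0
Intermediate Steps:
A = 25/24 (A = 2 + (2 + 21)/(-16 - 8) = 2 + 23/(-24) = 2 + 23*(-1/24) = 2 - 23/24 = 25/24 ≈ 1.0417)
u(K, W) = 25/24
u(q(4), w(5)) - F = 25/24 - 1*(-3053) = 25/24 + 3053 = 73297/24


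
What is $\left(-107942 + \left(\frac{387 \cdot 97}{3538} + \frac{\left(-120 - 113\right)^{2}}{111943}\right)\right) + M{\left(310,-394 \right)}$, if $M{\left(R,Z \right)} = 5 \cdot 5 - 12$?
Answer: $- \frac{42741353911527}{396054334} \approx -1.0792 \cdot 10^{5}$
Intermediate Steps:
$M{\left(R,Z \right)} = 13$ ($M{\left(R,Z \right)} = 25 - 12 = 13$)
$\left(-107942 + \left(\frac{387 \cdot 97}{3538} + \frac{\left(-120 - 113\right)^{2}}{111943}\right)\right) + M{\left(310,-394 \right)} = \left(-107942 + \left(\frac{387 \cdot 97}{3538} + \frac{\left(-120 - 113\right)^{2}}{111943}\right)\right) + 13 = \left(-107942 + \left(37539 \cdot \frac{1}{3538} + \left(-233\right)^{2} \cdot \frac{1}{111943}\right)\right) + 13 = \left(-107942 + \left(\frac{37539}{3538} + 54289 \cdot \frac{1}{111943}\right)\right) + 13 = \left(-107942 + \left(\frac{37539}{3538} + \frac{54289}{111943}\right)\right) + 13 = \left(-107942 + \frac{4394302759}{396054334}\right) + 13 = - \frac{42746502617869}{396054334} + 13 = - \frac{42741353911527}{396054334}$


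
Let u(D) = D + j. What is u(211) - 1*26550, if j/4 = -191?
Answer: -27103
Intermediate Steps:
j = -764 (j = 4*(-191) = -764)
u(D) = -764 + D (u(D) = D - 764 = -764 + D)
u(211) - 1*26550 = (-764 + 211) - 1*26550 = -553 - 26550 = -27103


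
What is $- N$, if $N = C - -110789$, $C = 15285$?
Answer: $-126074$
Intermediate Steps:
$N = 126074$ ($N = 15285 - -110789 = 15285 + 110789 = 126074$)
$- N = \left(-1\right) 126074 = -126074$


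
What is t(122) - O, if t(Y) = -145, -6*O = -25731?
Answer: -8867/2 ≈ -4433.5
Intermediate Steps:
O = 8577/2 (O = -⅙*(-25731) = 8577/2 ≈ 4288.5)
t(122) - O = -145 - 1*8577/2 = -145 - 8577/2 = -8867/2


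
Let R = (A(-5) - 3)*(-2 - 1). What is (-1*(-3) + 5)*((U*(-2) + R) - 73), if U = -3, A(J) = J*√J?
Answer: -464 + 120*I*√5 ≈ -464.0 + 268.33*I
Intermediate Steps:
A(J) = J^(3/2)
R = 9 + 15*I*√5 (R = ((-5)^(3/2) - 3)*(-2 - 1) = (-5*I*√5 - 3)*(-3) = (-3 - 5*I*√5)*(-3) = 9 + 15*I*√5 ≈ 9.0 + 33.541*I)
(-1*(-3) + 5)*((U*(-2) + R) - 73) = (-1*(-3) + 5)*((-3*(-2) + (9 + 15*I*√5)) - 73) = (3 + 5)*((6 + (9 + 15*I*√5)) - 73) = 8*((15 + 15*I*√5) - 73) = 8*(-58 + 15*I*√5) = -464 + 120*I*√5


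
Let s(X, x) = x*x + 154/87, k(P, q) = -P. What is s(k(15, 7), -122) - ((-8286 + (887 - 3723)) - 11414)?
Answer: 3255694/87 ≈ 37422.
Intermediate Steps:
s(X, x) = 154/87 + x² (s(X, x) = x² + 154*(1/87) = x² + 154/87 = 154/87 + x²)
s(k(15, 7), -122) - ((-8286 + (887 - 3723)) - 11414) = (154/87 + (-122)²) - ((-8286 + (887 - 3723)) - 11414) = (154/87 + 14884) - ((-8286 - 2836) - 11414) = 1295062/87 - (-11122 - 11414) = 1295062/87 - 1*(-22536) = 1295062/87 + 22536 = 3255694/87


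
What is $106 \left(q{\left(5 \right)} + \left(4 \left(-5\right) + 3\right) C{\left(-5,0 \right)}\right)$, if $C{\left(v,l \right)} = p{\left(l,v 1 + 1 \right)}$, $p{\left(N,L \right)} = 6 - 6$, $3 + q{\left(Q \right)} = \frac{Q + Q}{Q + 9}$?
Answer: $- \frac{1696}{7} \approx -242.29$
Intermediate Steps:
$q{\left(Q \right)} = -3 + \frac{2 Q}{9 + Q}$ ($q{\left(Q \right)} = -3 + \frac{Q + Q}{Q + 9} = -3 + \frac{2 Q}{9 + Q}$)
$p{\left(N,L \right)} = 0$ ($p{\left(N,L \right)} = 6 - 6 = 0$)
$C{\left(v,l \right)} = 0$
$106 \left(q{\left(5 \right)} + \left(4 \left(-5\right) + 3\right) C{\left(-5,0 \right)}\right) = 106 \left(\frac{-27 - 5}{9 + 5} + \left(4 \left(-5\right) + 3\right) 0\right) = 106 \left(\frac{-27 - 5}{14} + \left(-20 + 3\right) 0\right) = 106 \left(\frac{1}{14} \left(-32\right) - 0\right) = 106 \left(- \frac{16}{7} + 0\right) = 106 \left(- \frac{16}{7}\right) = - \frac{1696}{7}$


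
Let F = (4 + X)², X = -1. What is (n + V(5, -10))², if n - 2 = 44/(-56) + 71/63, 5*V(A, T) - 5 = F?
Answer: 10491121/396900 ≈ 26.433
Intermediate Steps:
F = 9 (F = (4 - 1)² = 3² = 9)
V(A, T) = 14/5 (V(A, T) = 1 + (⅕)*9 = 1 + 9/5 = 14/5)
n = 295/126 (n = 2 + (44/(-56) + 71/63) = 2 + (44*(-1/56) + 71*(1/63)) = 2 + (-11/14 + 71/63) = 2 + 43/126 = 295/126 ≈ 2.3413)
(n + V(5, -10))² = (295/126 + 14/5)² = (3239/630)² = 10491121/396900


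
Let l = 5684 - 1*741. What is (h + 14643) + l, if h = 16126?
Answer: 35712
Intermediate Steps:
l = 4943 (l = 5684 - 741 = 4943)
(h + 14643) + l = (16126 + 14643) + 4943 = 30769 + 4943 = 35712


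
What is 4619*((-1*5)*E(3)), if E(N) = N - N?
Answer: 0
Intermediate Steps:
E(N) = 0
4619*((-1*5)*E(3)) = 4619*(-1*5*0) = 4619*(-5*0) = 4619*0 = 0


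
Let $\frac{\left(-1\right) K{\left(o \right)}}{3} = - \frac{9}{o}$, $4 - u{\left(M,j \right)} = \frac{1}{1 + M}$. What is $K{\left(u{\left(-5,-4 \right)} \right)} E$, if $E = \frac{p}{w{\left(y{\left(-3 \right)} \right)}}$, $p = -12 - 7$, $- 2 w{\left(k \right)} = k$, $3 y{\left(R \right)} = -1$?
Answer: $- \frac{12312}{17} \approx -724.24$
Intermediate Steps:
$y{\left(R \right)} = - \frac{1}{3}$ ($y{\left(R \right)} = \frac{1}{3} \left(-1\right) = - \frac{1}{3}$)
$w{\left(k \right)} = - \frac{k}{2}$
$u{\left(M,j \right)} = 4 - \frac{1}{1 + M}$
$p = -19$
$K{\left(o \right)} = \frac{27}{o}$ ($K{\left(o \right)} = - 3 \left(- \frac{9}{o}\right) = \frac{27}{o}$)
$E = -114$ ($E = - \frac{19}{\left(- \frac{1}{2}\right) \left(- \frac{1}{3}\right)} = - 19 \frac{1}{\frac{1}{6}} = \left(-19\right) 6 = -114$)
$K{\left(u{\left(-5,-4 \right)} \right)} E = \frac{27}{\frac{1}{1 - 5} \left(3 + 4 \left(-5\right)\right)} \left(-114\right) = \frac{27}{\frac{1}{-4} \left(3 - 20\right)} \left(-114\right) = \frac{27}{\left(- \frac{1}{4}\right) \left(-17\right)} \left(-114\right) = \frac{27}{\frac{17}{4}} \left(-114\right) = 27 \cdot \frac{4}{17} \left(-114\right) = \frac{108}{17} \left(-114\right) = - \frac{12312}{17}$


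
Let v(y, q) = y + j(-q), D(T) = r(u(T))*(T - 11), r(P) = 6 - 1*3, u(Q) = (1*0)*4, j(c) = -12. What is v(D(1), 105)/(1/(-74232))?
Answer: 3117744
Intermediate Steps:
u(Q) = 0 (u(Q) = 0*4 = 0)
r(P) = 3 (r(P) = 6 - 3 = 3)
D(T) = -33 + 3*T (D(T) = 3*(T - 11) = 3*(-11 + T) = -33 + 3*T)
v(y, q) = -12 + y (v(y, q) = y - 12 = -12 + y)
v(D(1), 105)/(1/(-74232)) = (-12 + (-33 + 3*1))/(1/(-74232)) = (-12 + (-33 + 3))/(-1/74232) = (-12 - 30)*(-74232) = -42*(-74232) = 3117744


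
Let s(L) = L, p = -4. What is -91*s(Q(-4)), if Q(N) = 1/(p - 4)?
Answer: 91/8 ≈ 11.375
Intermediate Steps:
Q(N) = -1/8 (Q(N) = 1/(-4 - 4) = 1/(-8) = -1/8)
-91*s(Q(-4)) = -91*(-1/8) = 91/8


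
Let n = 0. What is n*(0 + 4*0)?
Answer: 0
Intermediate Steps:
n*(0 + 4*0) = 0*(0 + 4*0) = 0*(0 + 0) = 0*0 = 0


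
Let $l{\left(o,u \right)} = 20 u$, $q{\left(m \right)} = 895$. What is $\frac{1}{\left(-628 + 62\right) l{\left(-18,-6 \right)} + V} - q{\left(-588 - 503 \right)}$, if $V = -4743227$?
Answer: $- \frac{4184399766}{4675307} \approx -895.0$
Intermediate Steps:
$\frac{1}{\left(-628 + 62\right) l{\left(-18,-6 \right)} + V} - q{\left(-588 - 503 \right)} = \frac{1}{\left(-628 + 62\right) 20 \left(-6\right) - 4743227} - 895 = \frac{1}{\left(-566\right) \left(-120\right) - 4743227} - 895 = \frac{1}{67920 - 4743227} - 895 = \frac{1}{-4675307} - 895 = - \frac{1}{4675307} - 895 = - \frac{4184399766}{4675307}$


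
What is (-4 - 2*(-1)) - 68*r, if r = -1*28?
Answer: 1902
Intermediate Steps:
r = -28
(-4 - 2*(-1)) - 68*r = (-4 - 2*(-1)) - 68*(-28) = (-4 + 2) + 1904 = -2 + 1904 = 1902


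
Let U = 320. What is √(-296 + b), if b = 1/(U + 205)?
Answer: I*√3263379/105 ≈ 17.205*I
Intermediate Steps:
b = 1/525 (b = 1/(320 + 205) = 1/525 ≈ 0.0019048)
√(-296 + b) = √(-296 + 1/525) = √(-155399/525) = I*√3263379/105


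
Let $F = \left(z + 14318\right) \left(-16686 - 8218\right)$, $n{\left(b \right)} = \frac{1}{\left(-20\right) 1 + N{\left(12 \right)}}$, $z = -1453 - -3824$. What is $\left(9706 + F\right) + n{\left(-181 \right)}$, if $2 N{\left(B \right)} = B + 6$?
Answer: $- \frac{4571744651}{11} \approx -4.1561 \cdot 10^{8}$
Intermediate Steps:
$z = 2371$ ($z = -1453 + 3824 = 2371$)
$N{\left(B \right)} = 3 + \frac{B}{2}$ ($N{\left(B \right)} = \frac{B + 6}{2} = \frac{6 + B}{2} = 3 + \frac{B}{2}$)
$n{\left(b \right)} = - \frac{1}{11}$ ($n{\left(b \right)} = \frac{1}{\left(-20\right) 1 + \left(3 + \frac{1}{2} \cdot 12\right)} = \frac{1}{-20 + \left(3 + 6\right)} = \frac{1}{-20 + 9} = \frac{1}{-11} = - \frac{1}{11}$)
$F = -415622856$ ($F = \left(2371 + 14318\right) \left(-16686 - 8218\right) = 16689 \left(-24904\right) = -415622856$)
$\left(9706 + F\right) + n{\left(-181 \right)} = \left(9706 - 415622856\right) - \frac{1}{11} = -415613150 - \frac{1}{11} = - \frac{4571744651}{11}$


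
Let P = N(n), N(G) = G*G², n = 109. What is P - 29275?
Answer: 1265754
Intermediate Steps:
N(G) = G³
P = 1295029 (P = 109³ = 1295029)
P - 29275 = 1295029 - 29275 = 1265754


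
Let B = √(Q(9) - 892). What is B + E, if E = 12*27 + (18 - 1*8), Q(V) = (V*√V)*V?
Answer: 334 + I*√649 ≈ 334.0 + 25.475*I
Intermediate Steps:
Q(V) = V^(5/2) (Q(V) = V^(3/2)*V = V^(5/2))
B = I*√649 (B = √(9^(5/2) - 892) = √(243 - 892) = √(-649) = I*√649 ≈ 25.475*I)
E = 334 (E = 324 + (18 - 8) = 324 + 10 = 334)
B + E = I*√649 + 334 = 334 + I*√649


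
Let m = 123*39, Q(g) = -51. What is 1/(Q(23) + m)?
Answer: 1/4746 ≈ 0.00021070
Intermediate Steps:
m = 4797
1/(Q(23) + m) = 1/(-51 + 4797) = 1/4746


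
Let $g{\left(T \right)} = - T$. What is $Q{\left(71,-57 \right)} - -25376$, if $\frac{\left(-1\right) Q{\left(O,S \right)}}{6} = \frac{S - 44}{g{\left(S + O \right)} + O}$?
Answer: $\frac{482346}{19} \approx 25387.0$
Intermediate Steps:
$Q{\left(O,S \right)} = \frac{6 \left(-44 + S\right)}{S}$ ($Q{\left(O,S \right)} = - 6 \frac{S - 44}{- (S + O) + O} = - 6 \frac{-44 + S}{- (O + S) + O} = - 6 \frac{-44 + S}{\left(- O - S\right) + O} = - 6 \frac{-44 + S}{\left(-1\right) S} = - 6 \left(-44 + S\right) \left(- \frac{1}{S}\right) = - 6 \left(- \frac{-44 + S}{S}\right) = \frac{6 \left(-44 + S\right)}{S}$)
$Q{\left(71,-57 \right)} - -25376 = \left(6 - \frac{264}{-57}\right) - -25376 = \left(6 - - \frac{88}{19}\right) + 25376 = \left(6 + \frac{88}{19}\right) + 25376 = \frac{202}{19} + 25376 = \frac{482346}{19}$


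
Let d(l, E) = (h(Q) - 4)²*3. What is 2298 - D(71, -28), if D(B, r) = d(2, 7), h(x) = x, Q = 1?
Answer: 2271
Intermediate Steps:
d(l, E) = 27 (d(l, E) = (1 - 4)²*3 = (-3)²*3 = 9*3 = 27)
D(B, r) = 27
2298 - D(71, -28) = 2298 - 1*27 = 2298 - 27 = 2271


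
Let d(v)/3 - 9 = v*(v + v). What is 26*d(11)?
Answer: 19578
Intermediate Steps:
d(v) = 27 + 6*v**2 (d(v) = 27 + 3*(v*(v + v)) = 27 + 3*(v*(2*v)) = 27 + 3*(2*v**2) = 27 + 6*v**2)
26*d(11) = 26*(27 + 6*11**2) = 26*(27 + 6*121) = 26*(27 + 726) = 26*753 = 19578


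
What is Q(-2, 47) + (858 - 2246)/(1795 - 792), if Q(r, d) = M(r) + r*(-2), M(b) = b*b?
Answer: 6636/1003 ≈ 6.6161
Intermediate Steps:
M(b) = b**2
Q(r, d) = r**2 - 2*r (Q(r, d) = r**2 + r*(-2) = r**2 - 2*r)
Q(-2, 47) + (858 - 2246)/(1795 - 792) = -2*(-2 - 2) + (858 - 2246)/(1795 - 792) = -2*(-4) - 1388/1003 = 8 - 1388*1/1003 = 8 - 1388/1003 = 6636/1003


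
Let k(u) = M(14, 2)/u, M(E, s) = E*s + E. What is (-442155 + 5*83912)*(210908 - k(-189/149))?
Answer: -42895929650/9 ≈ -4.7662e+9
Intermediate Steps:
M(E, s) = E + E*s
k(u) = 42/u (k(u) = (14*(1 + 2))/u = (14*3)/u = 42/u)
(-442155 + 5*83912)*(210908 - k(-189/149)) = (-442155 + 5*83912)*(210908 - 42/((-189/149))) = (-442155 + 419560)*(210908 - 42/((-189*1/149))) = -22595*(210908 - 42/(-189/149)) = -22595*(210908 - 42*(-149)/189) = -22595*(210908 - 1*(-298/9)) = -22595*(210908 + 298/9) = -22595*1898470/9 = -42895929650/9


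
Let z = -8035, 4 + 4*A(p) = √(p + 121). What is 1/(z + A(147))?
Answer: -32144/258309117 - 2*√67/258309117 ≈ -0.00012450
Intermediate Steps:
A(p) = -1 + √(121 + p)/4 (A(p) = -1 + √(p + 121)/4 = -1 + √(121 + p)/4)
1/(z + A(147)) = 1/(-8035 + (-1 + √(121 + 147)/4)) = 1/(-8035 + (-1 + √268/4)) = 1/(-8035 + (-1 + (2*√67)/4)) = 1/(-8035 + (-1 + √67/2)) = 1/(-8036 + √67/2)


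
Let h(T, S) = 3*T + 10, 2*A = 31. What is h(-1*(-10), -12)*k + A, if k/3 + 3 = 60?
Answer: 13711/2 ≈ 6855.5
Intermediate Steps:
A = 31/2 (A = (1/2)*31 = 31/2 ≈ 15.500)
h(T, S) = 10 + 3*T
k = 171 (k = -9 + 3*60 = -9 + 180 = 171)
h(-1*(-10), -12)*k + A = (10 + 3*(-1*(-10)))*171 + 31/2 = (10 + 3*10)*171 + 31/2 = (10 + 30)*171 + 31/2 = 40*171 + 31/2 = 6840 + 31/2 = 13711/2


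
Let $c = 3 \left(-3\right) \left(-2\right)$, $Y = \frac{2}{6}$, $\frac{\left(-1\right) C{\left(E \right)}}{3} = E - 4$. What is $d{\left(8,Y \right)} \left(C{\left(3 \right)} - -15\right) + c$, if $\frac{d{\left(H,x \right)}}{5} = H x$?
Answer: $258$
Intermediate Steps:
$C{\left(E \right)} = 12 - 3 E$ ($C{\left(E \right)} = - 3 \left(E - 4\right) = - 3 \left(-4 + E\right) = 12 - 3 E$)
$Y = \frac{1}{3}$ ($Y = 2 \cdot \frac{1}{6} = \frac{1}{3} \approx 0.33333$)
$c = 18$ ($c = \left(-9\right) \left(-2\right) = 18$)
$d{\left(H,x \right)} = 5 H x$
$d{\left(8,Y \right)} \left(C{\left(3 \right)} - -15\right) + c = 5 \cdot 8 \cdot \frac{1}{3} \left(\left(12 - 9\right) - -15\right) + 18 = \frac{40 \left(\left(12 - 9\right) + 15\right)}{3} + 18 = \frac{40 \left(3 + 15\right)}{3} + 18 = \frac{40}{3} \cdot 18 + 18 = 240 + 18 = 258$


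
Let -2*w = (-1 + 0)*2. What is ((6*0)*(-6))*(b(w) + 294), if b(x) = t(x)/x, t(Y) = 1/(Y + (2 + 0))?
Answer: 0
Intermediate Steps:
t(Y) = 1/(2 + Y) (t(Y) = 1/(Y + 2) = 1/(2 + Y))
w = 1 (w = -(-1 + 0)*2/2 = -(-1)*2/2 = -1/2*(-2) = 1)
b(x) = 1/(x*(2 + x)) (b(x) = 1/((2 + x)*x) = 1/(x*(2 + x)))
((6*0)*(-6))*(b(w) + 294) = ((6*0)*(-6))*(1/(1*(2 + 1)) + 294) = (0*(-6))*(1/3 + 294) = 0*(1*(1/3) + 294) = 0*(1/3 + 294) = 0*(883/3) = 0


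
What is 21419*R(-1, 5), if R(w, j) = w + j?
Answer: 85676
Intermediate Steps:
R(w, j) = j + w
21419*R(-1, 5) = 21419*(5 - 1) = 21419*4 = 85676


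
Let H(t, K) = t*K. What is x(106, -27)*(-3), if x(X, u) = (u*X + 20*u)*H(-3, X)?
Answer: -3245508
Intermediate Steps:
H(t, K) = K*t
x(X, u) = -3*X*(20*u + X*u) (x(X, u) = (u*X + 20*u)*(X*(-3)) = (X*u + 20*u)*(-3*X) = (20*u + X*u)*(-3*X) = -3*X*(20*u + X*u))
x(106, -27)*(-3) = -3*106*(-27)*(20 + 106)*(-3) = -3*106*(-27)*126*(-3) = 1081836*(-3) = -3245508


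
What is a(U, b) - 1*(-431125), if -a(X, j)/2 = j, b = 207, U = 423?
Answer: 430711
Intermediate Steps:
a(X, j) = -2*j
a(U, b) - 1*(-431125) = -2*207 - 1*(-431125) = -414 + 431125 = 430711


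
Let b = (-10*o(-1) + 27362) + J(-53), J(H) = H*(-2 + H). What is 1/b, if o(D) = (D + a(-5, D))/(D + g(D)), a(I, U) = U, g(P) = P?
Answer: 1/30267 ≈ 3.3039e-5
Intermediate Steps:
o(D) = 1 (o(D) = (D + D)/(D + D) = (2*D)/((2*D)) = (2*D)*(1/(2*D)) = 1)
b = 30267 (b = (-10*1 + 27362) - 53*(-2 - 53) = (-10 + 27362) - 53*(-55) = 27352 + 2915 = 30267)
1/b = 1/30267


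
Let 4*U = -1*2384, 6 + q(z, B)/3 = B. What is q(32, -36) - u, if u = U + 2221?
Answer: -1751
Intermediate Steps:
q(z, B) = -18 + 3*B
U = -596 (U = (-1*2384)/4 = (1/4)*(-2384) = -596)
u = 1625 (u = -596 + 2221 = 1625)
q(32, -36) - u = (-18 + 3*(-36)) - 1*1625 = (-18 - 108) - 1625 = -126 - 1625 = -1751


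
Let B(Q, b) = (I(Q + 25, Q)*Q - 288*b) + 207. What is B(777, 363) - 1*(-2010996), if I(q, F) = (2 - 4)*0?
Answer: 1906659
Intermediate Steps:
I(q, F) = 0 (I(q, F) = -2*0 = 0)
B(Q, b) = 207 - 288*b (B(Q, b) = (0*Q - 288*b) + 207 = (0 - 288*b) + 207 = -288*b + 207 = 207 - 288*b)
B(777, 363) - 1*(-2010996) = (207 - 288*363) - 1*(-2010996) = (207 - 104544) + 2010996 = -104337 + 2010996 = 1906659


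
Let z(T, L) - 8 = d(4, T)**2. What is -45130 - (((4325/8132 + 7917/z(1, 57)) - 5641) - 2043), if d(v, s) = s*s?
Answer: -935005939/24396 ≈ -38326.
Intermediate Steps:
d(v, s) = s**2
z(T, L) = 8 + T**4 (z(T, L) = 8 + (T**2)**2 = 8 + T**4)
-45130 - (((4325/8132 + 7917/z(1, 57)) - 5641) - 2043) = -45130 - (((4325/8132 + 7917/(8 + 1**4)) - 5641) - 2043) = -45130 - (((4325*(1/8132) + 7917/(8 + 1)) - 5641) - 2043) = -45130 - (((4325/8132 + 7917/9) - 5641) - 2043) = -45130 - (((4325/8132 + 7917*(1/9)) - 5641) - 2043) = -45130 - (((4325/8132 + 2639/3) - 5641) - 2043) = -45130 - ((21473323/24396 - 5641) - 2043) = -45130 - (-116144513/24396 - 2043) = -45130 - 1*(-165985541/24396) = -45130 + 165985541/24396 = -935005939/24396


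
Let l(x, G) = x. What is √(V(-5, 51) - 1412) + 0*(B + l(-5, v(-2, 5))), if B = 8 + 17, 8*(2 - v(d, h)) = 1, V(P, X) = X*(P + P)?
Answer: 31*I*√2 ≈ 43.841*I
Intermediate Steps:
V(P, X) = 2*P*X (V(P, X) = X*(2*P) = 2*P*X)
v(d, h) = 15/8 (v(d, h) = 2 - ⅛*1 = 2 - ⅛ = 15/8)
B = 25
√(V(-5, 51) - 1412) + 0*(B + l(-5, v(-2, 5))) = √(2*(-5)*51 - 1412) + 0*(25 - 5) = √(-510 - 1412) + 0*20 = √(-1922) + 0 = 31*I*√2 + 0 = 31*I*√2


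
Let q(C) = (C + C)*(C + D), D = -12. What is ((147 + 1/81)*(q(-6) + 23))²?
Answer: 8099784304144/6561 ≈ 1.2345e+9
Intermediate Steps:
q(C) = 2*C*(-12 + C) (q(C) = (C + C)*(C - 12) = (2*C)*(-12 + C) = 2*C*(-12 + C))
((147 + 1/81)*(q(-6) + 23))² = ((147 + 1/81)*(2*(-6)*(-12 - 6) + 23))² = ((147 + 1/81)*(2*(-6)*(-18) + 23))² = (11908*(216 + 23)/81)² = ((11908/81)*239)² = (2846012/81)² = 8099784304144/6561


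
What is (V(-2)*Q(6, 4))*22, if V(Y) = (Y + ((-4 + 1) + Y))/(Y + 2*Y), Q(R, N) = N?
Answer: 308/3 ≈ 102.67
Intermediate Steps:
V(Y) = (-3 + 2*Y)/(3*Y) (V(Y) = (Y + (-3 + Y))/((3*Y)) = (-3 + 2*Y)*(1/(3*Y)) = (-3 + 2*Y)/(3*Y))
(V(-2)*Q(6, 4))*22 = ((⅔ - 1/(-2))*4)*22 = ((⅔ - 1*(-½))*4)*22 = ((⅔ + ½)*4)*22 = ((7/6)*4)*22 = (14/3)*22 = 308/3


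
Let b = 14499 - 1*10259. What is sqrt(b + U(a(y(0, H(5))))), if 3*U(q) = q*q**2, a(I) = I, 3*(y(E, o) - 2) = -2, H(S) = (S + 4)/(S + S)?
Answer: 4*sqrt(21469)/9 ≈ 65.121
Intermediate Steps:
H(S) = (4 + S)/(2*S) (H(S) = (4 + S)/((2*S)) = (4 + S)*(1/(2*S)) = (4 + S)/(2*S))
y(E, o) = 4/3 (y(E, o) = 2 + (1/3)*(-2) = 2 - 2/3 = 4/3)
U(q) = q**3/3 (U(q) = (q*q**2)/3 = q**3/3)
b = 4240 (b = 14499 - 10259 = 4240)
sqrt(b + U(a(y(0, H(5))))) = sqrt(4240 + (4/3)**3/3) = sqrt(4240 + (1/3)*(64/27)) = sqrt(4240 + 64/81) = sqrt(343504/81) = 4*sqrt(21469)/9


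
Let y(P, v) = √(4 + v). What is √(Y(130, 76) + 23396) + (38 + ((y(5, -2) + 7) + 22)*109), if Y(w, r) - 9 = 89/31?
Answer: 3199 + 109*√2 + 2*√5623741/31 ≈ 3506.1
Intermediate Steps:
Y(w, r) = 368/31 (Y(w, r) = 9 + 89/31 = 368/31)
√(Y(130, 76) + 23396) + (38 + ((y(5, -2) + 7) + 22)*109) = √(368/31 + 23396) + (38 + ((√(4 - 2) + 7) + 22)*109) = √(725644/31) + (38 + ((√2 + 7) + 22)*109) = 2*√5623741/31 + (38 + ((7 + √2) + 22)*109) = 2*√5623741/31 + (38 + (29 + √2)*109) = 2*√5623741/31 + (38 + (3161 + 109*√2)) = 2*√5623741/31 + (3199 + 109*√2) = 3199 + 109*√2 + 2*√5623741/31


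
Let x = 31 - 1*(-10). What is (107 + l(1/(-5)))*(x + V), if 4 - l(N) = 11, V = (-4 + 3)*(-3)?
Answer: 4400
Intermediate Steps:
V = 3 (V = -1*(-3) = 3)
l(N) = -7 (l(N) = 4 - 1*11 = 4 - 11 = -7)
x = 41 (x = 31 + 10 = 41)
(107 + l(1/(-5)))*(x + V) = (107 - 7)*(41 + 3) = 100*44 = 4400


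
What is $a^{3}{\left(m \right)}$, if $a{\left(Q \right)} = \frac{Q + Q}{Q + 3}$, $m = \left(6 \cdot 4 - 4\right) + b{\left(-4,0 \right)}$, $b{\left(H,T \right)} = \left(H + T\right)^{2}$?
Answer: $\frac{13824}{2197} \approx 6.2922$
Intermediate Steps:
$m = 36$ ($m = \left(6 \cdot 4 - 4\right) + \left(-4 + 0\right)^{2} = \left(24 - 4\right) + \left(-4\right)^{2} = 20 + 16 = 36$)
$a{\left(Q \right)} = \frac{2 Q}{3 + Q}$
$a^{3}{\left(m \right)} = \left(2 \cdot 36 \frac{1}{3 + 36}\right)^{3} = \left(2 \cdot 36 \cdot \frac{1}{39}\right)^{3} = \left(\frac{24}{13}\right)^{3} = \frac{13824}{2197}$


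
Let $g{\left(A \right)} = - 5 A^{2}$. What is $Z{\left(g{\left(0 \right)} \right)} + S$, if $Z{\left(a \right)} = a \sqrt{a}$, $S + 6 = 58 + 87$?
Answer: $139$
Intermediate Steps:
$S = 139$ ($S = -6 + \left(58 + 87\right) = -6 + 145 = 139$)
$Z{\left(a \right)} = a^{\frac{3}{2}}$
$Z{\left(g{\left(0 \right)} \right)} + S = \left(- 5 \cdot 0^{2}\right)^{\frac{3}{2}} + 139 = \left(\left(-5\right) 0\right)^{\frac{3}{2}} + 139 = 0^{\frac{3}{2}} + 139 = 0 + 139 = 139$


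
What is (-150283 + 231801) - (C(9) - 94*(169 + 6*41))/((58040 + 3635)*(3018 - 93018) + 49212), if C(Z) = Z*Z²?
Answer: 452482026797903/5550700788 ≈ 81518.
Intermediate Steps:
C(Z) = Z³
(-150283 + 231801) - (C(9) - 94*(169 + 6*41))/((58040 + 3635)*(3018 - 93018) + 49212) = (-150283 + 231801) - (9³ - 94*(169 + 6*41))/((58040 + 3635)*(3018 - 93018) + 49212) = 81518 - (729 - 94*(169 + 246))/(61675*(-90000) + 49212) = 81518 - (729 - 94*415)/(-5550750000 + 49212) = 81518 - (729 - 39010)/(-5550700788) = 81518 - (-38281)*(-1)/5550700788 = 81518 - 1*38281/5550700788 = 81518 - 38281/5550700788 = 452482026797903/5550700788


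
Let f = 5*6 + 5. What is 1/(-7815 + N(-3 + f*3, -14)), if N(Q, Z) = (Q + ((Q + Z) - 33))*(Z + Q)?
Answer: 1/6001 ≈ 0.00016664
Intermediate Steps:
f = 35 (f = 30 + 5 = 35)
N(Q, Z) = (Q + Z)*(-33 + Z + 2*Q) (N(Q, Z) = (Q + (-33 + Q + Z))*(Q + Z) = (-33 + Z + 2*Q)*(Q + Z) = (Q + Z)*(-33 + Z + 2*Q))
1/(-7815 + N(-3 + f*3, -14)) = 1/(-7815 + ((-14)**2 - 33*(-3 + 35*3) - 33*(-14) + 2*(-3 + 35*3)**2 + 3*(-3 + 35*3)*(-14))) = 1/(-7815 + (196 - 33*(-3 + 105) + 462 + 2*(-3 + 105)**2 + 3*(-3 + 105)*(-14))) = 1/(-7815 + (196 - 33*102 + 462 + 2*102**2 + 3*102*(-14))) = 1/(-7815 + (196 - 3366 + 462 + 2*10404 - 4284)) = 1/(-7815 + (196 - 3366 + 462 + 20808 - 4284)) = 1/(-7815 + 13816) = 1/6001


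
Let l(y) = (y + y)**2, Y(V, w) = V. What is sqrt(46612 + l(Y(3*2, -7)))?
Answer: 2*sqrt(11689) ≈ 216.23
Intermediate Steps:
l(y) = 4*y**2 (l(y) = (2*y)**2 = 4*y**2)
sqrt(46612 + l(Y(3*2, -7))) = sqrt(46612 + 4*(3*2)**2) = sqrt(46612 + 4*6**2) = sqrt(46612 + 4*36) = sqrt(46612 + 144) = sqrt(46756) = 2*sqrt(11689)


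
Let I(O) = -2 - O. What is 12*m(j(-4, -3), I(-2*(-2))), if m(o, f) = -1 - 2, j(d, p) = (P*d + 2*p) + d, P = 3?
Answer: -36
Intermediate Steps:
j(d, p) = 2*p + 4*d (j(d, p) = (3*d + 2*p) + d = (2*p + 3*d) + d = 2*p + 4*d)
m(o, f) = -3
12*m(j(-4, -3), I(-2*(-2))) = 12*(-3) = -36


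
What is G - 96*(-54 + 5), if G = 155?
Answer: 4859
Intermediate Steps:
G - 96*(-54 + 5) = 155 - 96*(-54 + 5) = 155 - 96*(-49) = 155 + 4704 = 4859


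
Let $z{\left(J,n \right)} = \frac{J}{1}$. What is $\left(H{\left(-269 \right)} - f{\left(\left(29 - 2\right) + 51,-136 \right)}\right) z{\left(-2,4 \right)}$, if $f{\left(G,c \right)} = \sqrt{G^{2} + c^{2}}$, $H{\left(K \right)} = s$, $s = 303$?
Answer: $-606 + 4 \sqrt{6145} \approx -292.44$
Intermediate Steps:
$z{\left(J,n \right)} = J$ ($z{\left(J,n \right)} = J 1 = J$)
$H{\left(K \right)} = 303$
$\left(H{\left(-269 \right)} - f{\left(\left(29 - 2\right) + 51,-136 \right)}\right) z{\left(-2,4 \right)} = \left(303 - \sqrt{\left(\left(29 - 2\right) + 51\right)^{2} + \left(-136\right)^{2}}\right) \left(-2\right) = \left(303 - \sqrt{\left(27 + 51\right)^{2} + 18496}\right) \left(-2\right) = \left(303 - \sqrt{78^{2} + 18496}\right) \left(-2\right) = \left(303 - \sqrt{6084 + 18496}\right) \left(-2\right) = \left(303 - \sqrt{24580}\right) \left(-2\right) = \left(303 - 2 \sqrt{6145}\right) \left(-2\right) = -606 + 4 \sqrt{6145}$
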